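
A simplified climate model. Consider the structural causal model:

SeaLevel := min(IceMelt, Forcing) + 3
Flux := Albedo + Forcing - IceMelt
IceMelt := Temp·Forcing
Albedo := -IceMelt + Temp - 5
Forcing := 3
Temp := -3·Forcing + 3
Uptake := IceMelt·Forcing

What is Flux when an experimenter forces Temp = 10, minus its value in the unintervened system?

Under do(Temp=10), the mechanism Temp := -3·Forcing + 3 is discarded; Temp is fixed at 10.
IceMelt = Temp·Forcing  [with Temp=10, Forcing=3]  = 30
Albedo = -IceMelt + Temp - 5  [with IceMelt=30, Temp=10]  = -25
Flux = Albedo + Forcing - IceMelt  [with Albedo=-25, Forcing=3, IceMelt=30]  = -52
Without intervention: Temp = -3·Forcing + 3  [with Forcing=3]  = -6; IceMelt = Temp·Forcing  [with Temp=-6, Forcing=3]  = -18; Albedo = -IceMelt + Temp - 5  [with IceMelt=-18, Temp=-6]  = 7; Flux = Albedo + Forcing - IceMelt  [with Albedo=7, Forcing=3, IceMelt=-18]  = 28.
Change = -52 − 28 = -80.

-80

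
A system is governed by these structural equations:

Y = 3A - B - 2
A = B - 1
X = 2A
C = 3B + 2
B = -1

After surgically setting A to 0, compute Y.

-1

Under do(A=0), the mechanism A = B - 1 is discarded; A is fixed at 0.
Y = 3A - B - 2  [with A=0, B=-1]  = -1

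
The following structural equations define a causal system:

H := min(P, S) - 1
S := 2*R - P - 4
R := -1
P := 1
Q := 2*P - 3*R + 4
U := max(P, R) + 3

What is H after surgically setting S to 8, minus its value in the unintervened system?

8

The intervention breaks the incoming arrows to S: S := 2*R - P - 4 no longer applies, and S = 8.
H = min(P, S) - 1  [with P=1, S=8]  = 0
Without intervention: S = 2*R - P - 4  [with R=-1, P=1]  = -7; H = min(P, S) - 1  [with P=1, S=-7]  = -8.
Change = 0 − (-8) = 8.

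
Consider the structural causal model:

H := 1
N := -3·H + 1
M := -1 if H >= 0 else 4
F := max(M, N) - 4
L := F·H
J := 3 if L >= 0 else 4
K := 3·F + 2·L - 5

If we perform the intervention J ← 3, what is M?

-1

do(J=3) replaces the equation J := 3 if L >= 0 else 4 with the constant J = 3.
M is not downstream of the intervention, so its value is determined by the original equations.
M = -1 if H >= 0 else 4  [with H=1]  = -1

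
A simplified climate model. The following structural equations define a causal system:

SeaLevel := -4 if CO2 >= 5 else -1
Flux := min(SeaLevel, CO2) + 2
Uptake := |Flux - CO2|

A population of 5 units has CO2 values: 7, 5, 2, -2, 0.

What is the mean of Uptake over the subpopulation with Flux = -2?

8

Conditioning on Flux=-2 selects the 2 unit(s) with CO2 ∈ {7, 5}. Their Uptake values: 9, 7. Mean = 8.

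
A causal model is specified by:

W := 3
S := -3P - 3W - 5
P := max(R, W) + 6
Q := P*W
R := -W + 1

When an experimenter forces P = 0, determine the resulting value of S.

do(P=0) replaces the equation P := max(R, W) + 6 with the constant P = 0.
S = -3P - 3W - 5  [with P=0, W=3]  = -14

-14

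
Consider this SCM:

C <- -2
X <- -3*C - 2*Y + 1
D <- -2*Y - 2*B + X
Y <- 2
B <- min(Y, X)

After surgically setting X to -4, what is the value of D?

do(X=-4) replaces the equation X <- -3*C - 2*Y + 1 with the constant X = -4.
B = min(Y, X)  [with Y=2, X=-4]  = -4
D = -2*Y - 2*B + X  [with Y=2, B=-4, X=-4]  = 0

0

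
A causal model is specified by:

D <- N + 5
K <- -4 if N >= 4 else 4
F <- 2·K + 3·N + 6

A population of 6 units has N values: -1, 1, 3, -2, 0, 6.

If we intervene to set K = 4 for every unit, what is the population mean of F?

The intervention sets K=4 in all 6 units regardless of N. Recomputing F per unit gives 11, 17, 23, 8, 14, 32; average 17.5.

17.5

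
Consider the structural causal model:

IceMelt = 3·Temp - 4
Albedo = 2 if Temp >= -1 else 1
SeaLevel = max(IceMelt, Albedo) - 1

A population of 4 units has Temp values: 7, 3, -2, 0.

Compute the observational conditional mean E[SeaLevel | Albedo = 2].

7

Observing Albedo=2 restricts to units where Albedo's equation naturally yields 2: Temp ∈ {7, 3, 0}. In that subpopulation SeaLevel = 16, 4, 1, mean 7.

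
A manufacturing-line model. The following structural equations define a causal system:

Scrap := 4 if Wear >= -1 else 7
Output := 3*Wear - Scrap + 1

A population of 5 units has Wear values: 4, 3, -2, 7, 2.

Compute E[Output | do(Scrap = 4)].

Under do(Scrap=4), Scrap's equation is replaced by Scrap=4 for every unit. Per-unit Output: 9, 6, -9, 18, 3. Mean = 5.4.

5.4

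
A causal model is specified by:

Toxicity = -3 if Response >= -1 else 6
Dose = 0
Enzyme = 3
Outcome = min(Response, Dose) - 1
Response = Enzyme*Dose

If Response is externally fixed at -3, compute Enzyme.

3

Under do(Response=-3), the mechanism Response = Enzyme*Dose is discarded; Response is fixed at -3.
Since Enzyme is not a descendant of the intervened variable, it is unaffected.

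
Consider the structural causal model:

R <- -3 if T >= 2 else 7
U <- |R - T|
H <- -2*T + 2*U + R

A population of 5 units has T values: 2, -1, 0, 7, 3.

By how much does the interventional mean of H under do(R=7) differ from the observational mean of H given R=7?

Under do(R=7), R's equation is replaced by R=7 for every unit. Per-unit H: 13, 25, 21, -7, 9. Mean = 12.2.
Conditioning on R=7 selects the 2 unit(s) with T ∈ {-1, 0}. Their H values: 25, 21. Mean = 23.
Difference = 12.2 − 23 = -10.8.

-10.8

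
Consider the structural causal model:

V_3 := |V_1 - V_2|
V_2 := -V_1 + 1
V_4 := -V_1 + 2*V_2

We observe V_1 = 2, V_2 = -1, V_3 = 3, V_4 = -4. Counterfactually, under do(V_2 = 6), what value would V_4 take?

Under do(V_2=6), the mechanism V_2 := -V_1 + 1 is discarded; V_2 is fixed at 6.
V_4 = -V_1 + 2*V_2  [with V_1=2, V_2=6]  = 10

10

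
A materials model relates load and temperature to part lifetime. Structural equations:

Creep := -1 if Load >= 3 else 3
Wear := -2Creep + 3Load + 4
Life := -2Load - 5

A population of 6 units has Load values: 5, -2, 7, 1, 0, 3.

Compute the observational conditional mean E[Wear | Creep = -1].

Conditioning on Creep=-1 selects the 3 unit(s) with Load ∈ {5, 7, 3}. Their Wear values: 21, 27, 15. Mean = 21.

21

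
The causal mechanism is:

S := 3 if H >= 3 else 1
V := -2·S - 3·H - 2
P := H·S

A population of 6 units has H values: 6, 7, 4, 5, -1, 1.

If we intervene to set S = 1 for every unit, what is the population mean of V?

-15

do(S=1) breaks S's dependence on H. With S=1 fixed, V across the units is -22, -25, -16, -19, -1, -7, mean -15.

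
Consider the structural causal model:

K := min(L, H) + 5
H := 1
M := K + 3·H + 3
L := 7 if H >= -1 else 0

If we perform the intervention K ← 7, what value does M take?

The intervention breaks the incoming arrows to K: K := min(L, H) + 5 no longer applies, and K = 7.
M = K + 3·H + 3  [with K=7, H=1]  = 13

13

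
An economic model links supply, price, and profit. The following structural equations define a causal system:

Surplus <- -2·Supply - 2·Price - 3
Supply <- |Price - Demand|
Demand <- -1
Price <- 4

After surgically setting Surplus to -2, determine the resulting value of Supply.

Under do(Surplus=-2), the mechanism Surplus <- -2·Supply - 2·Price - 3 is discarded; Surplus is fixed at -2.
Since Supply is not a descendant of the intervened variable, it is unaffected.
Supply = |Price - Demand|  [with Price=4, Demand=-1]  = 5

5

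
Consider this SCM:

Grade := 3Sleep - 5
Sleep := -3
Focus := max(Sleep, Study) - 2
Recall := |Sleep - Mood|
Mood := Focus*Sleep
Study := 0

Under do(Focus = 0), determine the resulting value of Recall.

do(Focus=0) replaces the equation Focus := max(Sleep, Study) - 2 with the constant Focus = 0.
Mood = Focus*Sleep  [with Focus=0, Sleep=-3]  = 0
Recall = |Sleep - Mood|  [with Sleep=-3, Mood=0]  = 3

3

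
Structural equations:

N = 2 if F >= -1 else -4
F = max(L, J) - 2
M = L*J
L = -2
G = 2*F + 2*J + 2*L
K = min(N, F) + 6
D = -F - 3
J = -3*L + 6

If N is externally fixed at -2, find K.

The intervention breaks the incoming arrows to N: N = 2 if F >= -1 else -4 no longer applies, and N = -2.
J = -3*L + 6  [with L=-2]  = 12
F = max(L, J) - 2  [with L=-2, J=12]  = 10
K = min(N, F) + 6  [with N=-2, F=10]  = 4

4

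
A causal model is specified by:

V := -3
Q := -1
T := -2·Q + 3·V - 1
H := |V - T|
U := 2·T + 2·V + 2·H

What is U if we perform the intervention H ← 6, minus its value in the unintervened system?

2

Intervening sets H = 6 and removes its equation (H := |V - T|).
T = -2·Q + 3·V - 1  [with Q=-1, V=-3]  = -8
U = 2·T + 2·V + 2·H  [with T=-8, V=-3, H=6]  = -10
Without intervention: T = -2·Q + 3·V - 1  [with Q=-1, V=-3]  = -8; H = |V - T|  [with V=-3, T=-8]  = 5; U = 2·T + 2·V + 2·H  [with T=-8, V=-3, H=5]  = -12.
Change = -10 − (-12) = 2.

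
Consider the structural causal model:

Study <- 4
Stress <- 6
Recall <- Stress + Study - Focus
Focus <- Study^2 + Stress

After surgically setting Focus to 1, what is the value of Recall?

The intervention breaks the incoming arrows to Focus: Focus <- Study^2 + Stress no longer applies, and Focus = 1.
Recall = Stress + Study - Focus  [with Stress=6, Study=4, Focus=1]  = 9

9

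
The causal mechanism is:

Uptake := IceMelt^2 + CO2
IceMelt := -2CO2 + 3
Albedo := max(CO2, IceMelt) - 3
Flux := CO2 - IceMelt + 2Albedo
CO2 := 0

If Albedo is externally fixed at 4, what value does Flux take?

The intervention breaks the incoming arrows to Albedo: Albedo := max(CO2, IceMelt) - 3 no longer applies, and Albedo = 4.
IceMelt = -2CO2 + 3  [with CO2=0]  = 3
Flux = CO2 - IceMelt + 2Albedo  [with CO2=0, IceMelt=3, Albedo=4]  = 5

5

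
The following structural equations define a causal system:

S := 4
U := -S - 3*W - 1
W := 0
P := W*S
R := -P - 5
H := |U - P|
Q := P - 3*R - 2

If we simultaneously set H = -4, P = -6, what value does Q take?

-11

Setting H = -4, P = -6 by intervention discards those variables' equations.
R = -P - 5  [with P=-6]  = 1
Q = P - 3*R - 2  [with P=-6, R=1]  = -11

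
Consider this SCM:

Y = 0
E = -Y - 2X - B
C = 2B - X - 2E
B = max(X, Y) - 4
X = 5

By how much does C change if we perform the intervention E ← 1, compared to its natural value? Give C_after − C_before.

-24

Intervening sets E = 1 and removes its equation (E = -Y - 2X - B).
B = max(X, Y) - 4  [with X=5, Y=0]  = 1
C = 2B - X - 2E  [with B=1, X=5, E=1]  = -5
Without intervention: B = max(X, Y) - 4  [with X=5, Y=0]  = 1; E = -Y - 2X - B  [with Y=0, X=5, B=1]  = -11; C = 2B - X - 2E  [with B=1, X=5, E=-11]  = 19.
Change = -5 − 19 = -24.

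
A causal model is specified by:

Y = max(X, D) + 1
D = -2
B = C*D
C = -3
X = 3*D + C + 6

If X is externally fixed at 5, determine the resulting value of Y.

Intervening sets X = 5 and removes its equation (X = 3*D + C + 6).
Y = max(X, D) + 1  [with X=5, D=-2]  = 6

6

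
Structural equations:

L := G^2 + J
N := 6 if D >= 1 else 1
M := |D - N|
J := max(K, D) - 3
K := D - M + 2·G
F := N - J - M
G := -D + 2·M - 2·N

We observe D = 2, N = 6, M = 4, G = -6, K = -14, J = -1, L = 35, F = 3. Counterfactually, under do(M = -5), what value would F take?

The intervention breaks the incoming arrows to M: M := |D - N| no longer applies, and M = -5.
N = 6 if D >= 1 else 1  [with D=2]  = 6
G = -D + 2·M - 2·N  [with D=2, M=-5, N=6]  = -24
K = D - M + 2·G  [with D=2, M=-5, G=-24]  = -41
J = max(K, D) - 3  [with K=-41, D=2]  = -1
F = N - J - M  [with N=6, J=-1, M=-5]  = 12

12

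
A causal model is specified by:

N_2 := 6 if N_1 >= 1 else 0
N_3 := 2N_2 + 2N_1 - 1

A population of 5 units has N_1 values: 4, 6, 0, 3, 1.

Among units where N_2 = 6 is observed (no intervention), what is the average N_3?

18

Conditioning on N_2=6 selects the 4 unit(s) with N_1 ∈ {4, 6, 3, 1}. Their N_3 values: 19, 23, 17, 13. Mean = 18.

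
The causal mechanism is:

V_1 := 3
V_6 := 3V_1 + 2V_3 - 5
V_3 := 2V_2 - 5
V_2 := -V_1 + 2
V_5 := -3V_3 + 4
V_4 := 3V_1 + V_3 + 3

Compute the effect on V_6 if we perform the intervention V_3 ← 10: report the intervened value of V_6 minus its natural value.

The intervention breaks the incoming arrows to V_3: V_3 := 2V_2 - 5 no longer applies, and V_3 = 10.
V_6 = 3V_1 + 2V_3 - 5  [with V_1=3, V_3=10]  = 24
Without intervention: V_2 = -V_1 + 2  [with V_1=3]  = -1; V_3 = 2V_2 - 5  [with V_2=-1]  = -7; V_6 = 3V_1 + 2V_3 - 5  [with V_1=3, V_3=-7]  = -10.
Change = 24 − (-10) = 34.

34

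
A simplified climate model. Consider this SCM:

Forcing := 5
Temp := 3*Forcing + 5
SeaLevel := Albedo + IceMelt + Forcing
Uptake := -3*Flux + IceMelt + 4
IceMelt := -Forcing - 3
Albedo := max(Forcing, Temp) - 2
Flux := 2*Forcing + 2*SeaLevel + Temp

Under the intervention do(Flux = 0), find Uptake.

-4

Intervening sets Flux = 0 and removes its equation (Flux := 2*Forcing + 2*SeaLevel + Temp).
IceMelt = -Forcing - 3  [with Forcing=5]  = -8
Uptake = -3*Flux + IceMelt + 4  [with Flux=0, IceMelt=-8]  = -4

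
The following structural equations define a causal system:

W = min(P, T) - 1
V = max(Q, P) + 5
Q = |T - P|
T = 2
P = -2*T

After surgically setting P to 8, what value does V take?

do(P=8) replaces the equation P = -2*T with the constant P = 8.
Q = |T - P|  [with T=2, P=8]  = 6
V = max(Q, P) + 5  [with Q=6, P=8]  = 13

13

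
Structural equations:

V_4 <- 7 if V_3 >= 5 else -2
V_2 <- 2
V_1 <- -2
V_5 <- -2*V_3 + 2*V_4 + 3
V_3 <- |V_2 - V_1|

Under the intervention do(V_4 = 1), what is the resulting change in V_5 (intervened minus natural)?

6

Intervening sets V_4 = 1 and removes its equation (V_4 <- 7 if V_3 >= 5 else -2).
V_3 = |V_2 - V_1|  [with V_2=2, V_1=-2]  = 4
V_5 = -2*V_3 + 2*V_4 + 3  [with V_3=4, V_4=1]  = -3
Without intervention: V_3 = |V_2 - V_1|  [with V_2=2, V_1=-2]  = 4; V_4 = 7 if V_3 >= 5 else -2  [with V_3=4]  = -2; V_5 = -2*V_3 + 2*V_4 + 3  [with V_3=4, V_4=-2]  = -9.
Change = -3 − (-9) = 6.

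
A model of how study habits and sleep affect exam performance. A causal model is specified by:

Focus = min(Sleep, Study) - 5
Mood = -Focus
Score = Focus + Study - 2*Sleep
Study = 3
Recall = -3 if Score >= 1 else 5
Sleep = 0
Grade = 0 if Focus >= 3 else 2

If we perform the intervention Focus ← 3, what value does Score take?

The intervention breaks the incoming arrows to Focus: Focus = min(Sleep, Study) - 5 no longer applies, and Focus = 3.
Score = Focus + Study - 2*Sleep  [with Focus=3, Study=3, Sleep=0]  = 6

6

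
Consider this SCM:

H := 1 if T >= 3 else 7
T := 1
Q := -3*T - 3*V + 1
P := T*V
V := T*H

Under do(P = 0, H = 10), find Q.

-32

Setting P = 0, H = 10 by intervention discards those variables' equations.
V = T*H  [with T=1, H=10]  = 10
Q = -3*T - 3*V + 1  [with T=1, V=10]  = -32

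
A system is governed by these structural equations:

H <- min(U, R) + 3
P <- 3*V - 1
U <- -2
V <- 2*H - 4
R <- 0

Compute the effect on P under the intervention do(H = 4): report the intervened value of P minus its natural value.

do(H=4) replaces the equation H <- min(U, R) + 3 with the constant H = 4.
V = 2*H - 4  [with H=4]  = 4
P = 3*V - 1  [with V=4]  = 11
Without intervention: H = min(U, R) + 3  [with U=-2, R=0]  = 1; V = 2*H - 4  [with H=1]  = -2; P = 3*V - 1  [with V=-2]  = -7.
Change = 11 − (-7) = 18.

18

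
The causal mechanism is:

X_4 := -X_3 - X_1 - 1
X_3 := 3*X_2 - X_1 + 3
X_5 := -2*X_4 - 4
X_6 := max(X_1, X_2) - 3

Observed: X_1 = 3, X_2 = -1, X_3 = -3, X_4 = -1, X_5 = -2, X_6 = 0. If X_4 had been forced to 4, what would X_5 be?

Intervening sets X_4 = 4 and removes its equation (X_4 := -X_3 - X_1 - 1).
X_5 = -2*X_4 - 4  [with X_4=4]  = -12

-12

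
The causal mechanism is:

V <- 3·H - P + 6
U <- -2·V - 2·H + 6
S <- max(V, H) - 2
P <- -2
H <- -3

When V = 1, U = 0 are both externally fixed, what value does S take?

Setting V = 1, U = 0 by intervention discards those variables' equations.
S = max(V, H) - 2  [with V=1, H=-3]  = -1

-1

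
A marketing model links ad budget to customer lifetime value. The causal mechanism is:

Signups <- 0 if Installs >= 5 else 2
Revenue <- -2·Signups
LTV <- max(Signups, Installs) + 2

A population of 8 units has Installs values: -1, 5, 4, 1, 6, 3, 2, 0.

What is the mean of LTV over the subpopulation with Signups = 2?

4.5

Conditioning on Signups=2 selects the 6 unit(s) with Installs ∈ {-1, 4, 1, 3, 2, 0}. Their LTV values: 4, 6, 4, 5, 4, 4. Mean = 4.5.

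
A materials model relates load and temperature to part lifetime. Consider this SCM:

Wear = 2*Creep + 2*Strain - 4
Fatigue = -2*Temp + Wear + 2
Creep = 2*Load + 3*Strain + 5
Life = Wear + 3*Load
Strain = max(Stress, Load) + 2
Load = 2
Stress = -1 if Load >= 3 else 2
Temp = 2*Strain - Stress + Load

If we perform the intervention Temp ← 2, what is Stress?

The intervention breaks the incoming arrows to Temp: Temp = 2*Strain - Stress + Load no longer applies, and Temp = 2.
Since Stress is not a descendant of the intervened variable, it is unaffected.
Stress = -1 if Load >= 3 else 2  [with Load=2]  = 2

2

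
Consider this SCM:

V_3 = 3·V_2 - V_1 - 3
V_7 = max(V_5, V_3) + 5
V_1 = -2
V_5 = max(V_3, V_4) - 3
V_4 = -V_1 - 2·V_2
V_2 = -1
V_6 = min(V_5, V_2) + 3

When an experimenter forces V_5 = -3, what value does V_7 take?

2

Under do(V_5=-3), the mechanism V_5 = max(V_3, V_4) - 3 is discarded; V_5 is fixed at -3.
V_3 = 3·V_2 - V_1 - 3  [with V_2=-1, V_1=-2]  = -4
V_7 = max(V_5, V_3) + 5  [with V_5=-3, V_3=-4]  = 2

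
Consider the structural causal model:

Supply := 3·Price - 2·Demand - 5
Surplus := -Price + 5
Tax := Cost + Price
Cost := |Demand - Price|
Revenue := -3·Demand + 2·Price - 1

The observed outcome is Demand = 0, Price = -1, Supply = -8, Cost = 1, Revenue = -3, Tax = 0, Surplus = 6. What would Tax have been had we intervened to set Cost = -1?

Under do(Cost=-1), the mechanism Cost := |Demand - Price| is discarded; Cost is fixed at -1.
Tax = Cost + Price  [with Cost=-1, Price=-1]  = -2

-2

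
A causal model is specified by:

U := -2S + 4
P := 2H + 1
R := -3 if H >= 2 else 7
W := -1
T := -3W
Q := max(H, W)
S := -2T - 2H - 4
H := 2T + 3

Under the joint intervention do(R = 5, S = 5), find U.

-6

Setting R = 5, S = 5 by intervention discards those variables' equations.
U = -2S + 4  [with S=5]  = -6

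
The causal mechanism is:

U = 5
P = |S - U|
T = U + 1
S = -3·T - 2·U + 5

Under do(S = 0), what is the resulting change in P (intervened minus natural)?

-23

The intervention breaks the incoming arrows to S: S = -3·T - 2·U + 5 no longer applies, and S = 0.
P = |S - U|  [with S=0, U=5]  = 5
Without intervention: T = U + 1  [with U=5]  = 6; S = -3·T - 2·U + 5  [with T=6, U=5]  = -23; P = |S - U|  [with S=-23, U=5]  = 28.
Change = 5 − 28 = -23.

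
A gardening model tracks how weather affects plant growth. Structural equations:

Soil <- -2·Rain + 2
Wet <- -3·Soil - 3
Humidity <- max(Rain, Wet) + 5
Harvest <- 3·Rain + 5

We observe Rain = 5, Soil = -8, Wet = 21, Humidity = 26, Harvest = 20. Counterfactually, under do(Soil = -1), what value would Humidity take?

10

Under do(Soil=-1), the mechanism Soil <- -2·Rain + 2 is discarded; Soil is fixed at -1.
Wet = -3·Soil - 3  [with Soil=-1]  = 0
Humidity = max(Rain, Wet) + 5  [with Rain=5, Wet=0]  = 10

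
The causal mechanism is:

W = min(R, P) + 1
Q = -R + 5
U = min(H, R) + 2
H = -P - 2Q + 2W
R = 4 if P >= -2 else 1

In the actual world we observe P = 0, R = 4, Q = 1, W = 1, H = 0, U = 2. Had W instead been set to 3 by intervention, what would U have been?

6

Under do(W=3), the mechanism W = min(R, P) + 1 is discarded; W is fixed at 3.
R = 4 if P >= -2 else 1  [with P=0]  = 4
Q = -R + 5  [with R=4]  = 1
H = -P - 2Q + 2W  [with P=0, Q=1, W=3]  = 4
U = min(H, R) + 2  [with H=4, R=4]  = 6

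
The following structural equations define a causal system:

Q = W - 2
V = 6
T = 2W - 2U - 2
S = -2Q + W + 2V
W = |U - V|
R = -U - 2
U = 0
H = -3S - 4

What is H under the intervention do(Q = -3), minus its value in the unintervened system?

Intervening sets Q = -3 and removes its equation (Q = W - 2).
W = |U - V|  [with U=0, V=6]  = 6
S = -2Q + W + 2V  [with Q=-3, W=6, V=6]  = 24
H = -3S - 4  [with S=24]  = -76
Without intervention: W = |U - V|  [with U=0, V=6]  = 6; Q = W - 2  [with W=6]  = 4; S = -2Q + W + 2V  [with Q=4, W=6, V=6]  = 10; H = -3S - 4  [with S=10]  = -34.
Change = -76 − (-34) = -42.

-42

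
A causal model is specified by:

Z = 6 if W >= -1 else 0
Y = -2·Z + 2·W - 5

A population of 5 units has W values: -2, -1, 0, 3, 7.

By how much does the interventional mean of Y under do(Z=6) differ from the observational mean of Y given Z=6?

-1.7

Under do(Z=6), Z's equation is replaced by Z=6 for every unit. Per-unit Y: -21, -19, -17, -11, -3. Mean = -14.2.
Conditioning on Z=6 selects the 4 unit(s) with W ∈ {-1, 0, 3, 7}. Their Y values: -19, -17, -11, -3. Mean = -12.5.
Difference = -14.2 − (-12.5) = -1.7.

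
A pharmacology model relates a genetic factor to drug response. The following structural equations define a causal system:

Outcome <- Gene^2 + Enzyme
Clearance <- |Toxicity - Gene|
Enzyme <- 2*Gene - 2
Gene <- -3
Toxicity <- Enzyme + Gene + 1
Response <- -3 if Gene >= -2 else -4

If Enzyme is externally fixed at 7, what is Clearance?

8

do(Enzyme=7) replaces the equation Enzyme <- 2*Gene - 2 with the constant Enzyme = 7.
Toxicity = Enzyme + Gene + 1  [with Enzyme=7, Gene=-3]  = 5
Clearance = |Toxicity - Gene|  [with Toxicity=5, Gene=-3]  = 8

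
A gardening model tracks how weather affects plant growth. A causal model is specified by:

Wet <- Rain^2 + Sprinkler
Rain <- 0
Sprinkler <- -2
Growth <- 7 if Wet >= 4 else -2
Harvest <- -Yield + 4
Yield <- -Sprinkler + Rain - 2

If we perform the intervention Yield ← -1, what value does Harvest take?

5

The intervention breaks the incoming arrows to Yield: Yield <- -Sprinkler + Rain - 2 no longer applies, and Yield = -1.
Harvest = -Yield + 4  [with Yield=-1]  = 5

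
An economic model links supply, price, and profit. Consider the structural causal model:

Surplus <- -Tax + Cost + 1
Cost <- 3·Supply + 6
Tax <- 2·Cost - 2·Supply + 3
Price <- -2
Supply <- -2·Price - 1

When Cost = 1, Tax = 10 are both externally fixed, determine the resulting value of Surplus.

Setting Cost = 1, Tax = 10 by intervention discards those variables' equations.
Surplus = -Tax + Cost + 1  [with Tax=10, Cost=1]  = -8

-8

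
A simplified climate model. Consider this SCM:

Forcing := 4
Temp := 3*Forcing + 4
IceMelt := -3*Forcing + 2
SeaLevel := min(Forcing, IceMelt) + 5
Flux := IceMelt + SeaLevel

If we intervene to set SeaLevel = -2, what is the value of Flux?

Intervening sets SeaLevel = -2 and removes its equation (SeaLevel := min(Forcing, IceMelt) + 5).
IceMelt = -3*Forcing + 2  [with Forcing=4]  = -10
Flux = IceMelt + SeaLevel  [with IceMelt=-10, SeaLevel=-2]  = -12

-12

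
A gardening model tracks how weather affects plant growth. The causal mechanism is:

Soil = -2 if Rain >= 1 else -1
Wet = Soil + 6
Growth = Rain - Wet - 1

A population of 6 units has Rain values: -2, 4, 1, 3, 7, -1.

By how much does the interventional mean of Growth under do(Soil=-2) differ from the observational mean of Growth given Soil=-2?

-1.75

Under do(Soil=-2), Soil's equation is replaced by Soil=-2 for every unit. Per-unit Growth: -7, -1, -4, -2, 2, -6. Mean = -3.
E[Growth|Soil=-2] averages over only the 4 units with Soil=-2 (Rain = 4, 1, 3, 7): Growth = -1, -4, -2, 2, mean -1.25.
Difference = -3 − (-1.25) = -1.75.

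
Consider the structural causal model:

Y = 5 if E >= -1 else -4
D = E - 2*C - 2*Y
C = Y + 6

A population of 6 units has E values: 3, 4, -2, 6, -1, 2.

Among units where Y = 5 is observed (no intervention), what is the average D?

E[D|Y=5] averages over only the 5 units with Y=5 (E = 3, 4, 6, -1, 2): D = -29, -28, -26, -33, -30, mean -29.2.

-29.2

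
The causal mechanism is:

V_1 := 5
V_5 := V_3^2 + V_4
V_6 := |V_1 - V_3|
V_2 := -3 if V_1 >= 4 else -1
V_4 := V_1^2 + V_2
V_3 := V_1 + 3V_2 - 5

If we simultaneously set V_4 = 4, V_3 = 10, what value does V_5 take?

The joint intervention fixes V_4 = 4, V_3 = 10, removing each variable's own equation.
V_5 = V_3^2 + V_4  [with V_3=10, V_4=4]  = 104

104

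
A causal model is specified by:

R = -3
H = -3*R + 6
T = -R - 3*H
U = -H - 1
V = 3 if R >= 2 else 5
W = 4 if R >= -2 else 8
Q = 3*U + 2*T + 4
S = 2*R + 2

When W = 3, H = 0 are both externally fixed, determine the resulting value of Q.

7

Setting W = 3, H = 0 by intervention discards those variables' equations.
T = -R - 3*H  [with R=-3, H=0]  = 3
U = -H - 1  [with H=0]  = -1
Q = 3*U + 2*T + 4  [with U=-1, T=3]  = 7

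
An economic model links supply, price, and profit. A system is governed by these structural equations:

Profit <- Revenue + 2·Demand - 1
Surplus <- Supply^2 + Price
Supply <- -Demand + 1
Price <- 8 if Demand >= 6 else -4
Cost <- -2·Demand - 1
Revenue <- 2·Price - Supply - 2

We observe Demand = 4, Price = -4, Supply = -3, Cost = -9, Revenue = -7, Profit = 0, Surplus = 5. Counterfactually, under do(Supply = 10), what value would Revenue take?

do(Supply=10) replaces the equation Supply <- -Demand + 1 with the constant Supply = 10.
Price = 8 if Demand >= 6 else -4  [with Demand=4]  = -4
Revenue = 2·Price - Supply - 2  [with Price=-4, Supply=10]  = -20

-20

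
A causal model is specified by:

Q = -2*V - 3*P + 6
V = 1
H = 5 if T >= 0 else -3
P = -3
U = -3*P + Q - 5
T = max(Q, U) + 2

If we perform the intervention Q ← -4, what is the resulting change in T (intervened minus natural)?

do(Q=-4) replaces the equation Q = -2*V - 3*P + 6 with the constant Q = -4.
U = -3*P + Q - 5  [with P=-3, Q=-4]  = 0
T = max(Q, U) + 2  [with Q=-4, U=0]  = 2
Without intervention: Q = -2*V - 3*P + 6  [with V=1, P=-3]  = 13; U = -3*P + Q - 5  [with P=-3, Q=13]  = 17; T = max(Q, U) + 2  [with Q=13, U=17]  = 19.
Change = 2 − 19 = -17.

-17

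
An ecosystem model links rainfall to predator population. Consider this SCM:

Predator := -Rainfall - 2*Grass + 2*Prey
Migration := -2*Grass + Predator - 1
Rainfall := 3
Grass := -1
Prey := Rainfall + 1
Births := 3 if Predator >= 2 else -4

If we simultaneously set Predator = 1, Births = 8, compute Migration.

The joint intervention fixes Predator = 1, Births = 8, removing each variable's own equation.
Migration = -2*Grass + Predator - 1  [with Grass=-1, Predator=1]  = 2

2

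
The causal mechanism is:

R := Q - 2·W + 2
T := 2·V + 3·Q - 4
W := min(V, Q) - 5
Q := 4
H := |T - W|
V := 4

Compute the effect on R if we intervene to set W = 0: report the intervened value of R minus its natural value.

The intervention breaks the incoming arrows to W: W := min(V, Q) - 5 no longer applies, and W = 0.
R = Q - 2·W + 2  [with Q=4, W=0]  = 6
Without intervention: W = min(V, Q) - 5  [with V=4, Q=4]  = -1; R = Q - 2·W + 2  [with Q=4, W=-1]  = 8.
Change = 6 − 8 = -2.

-2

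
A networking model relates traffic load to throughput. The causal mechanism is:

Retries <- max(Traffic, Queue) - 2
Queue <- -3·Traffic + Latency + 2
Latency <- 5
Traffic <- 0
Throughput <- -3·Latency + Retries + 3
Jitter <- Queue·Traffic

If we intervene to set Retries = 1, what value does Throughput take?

-11

Under do(Retries=1), the mechanism Retries <- max(Traffic, Queue) - 2 is discarded; Retries is fixed at 1.
Throughput = -3·Latency + Retries + 3  [with Latency=5, Retries=1]  = -11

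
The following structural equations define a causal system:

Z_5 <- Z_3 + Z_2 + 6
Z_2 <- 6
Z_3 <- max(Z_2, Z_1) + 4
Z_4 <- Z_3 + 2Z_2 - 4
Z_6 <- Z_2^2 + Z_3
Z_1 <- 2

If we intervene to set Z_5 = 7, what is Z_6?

The intervention breaks the incoming arrows to Z_5: Z_5 <- Z_3 + Z_2 + 6 no longer applies, and Z_5 = 7.
Since Z_6 is not a descendant of the intervened variable, it is unaffected.
Z_3 = max(Z_2, Z_1) + 4  [with Z_2=6, Z_1=2]  = 10
Z_6 = Z_2^2 + Z_3  [with Z_2=6, Z_3=10]  = 46

46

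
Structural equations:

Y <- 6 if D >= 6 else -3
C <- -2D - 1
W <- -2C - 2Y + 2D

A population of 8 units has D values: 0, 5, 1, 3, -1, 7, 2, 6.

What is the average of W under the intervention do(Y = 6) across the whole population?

7.25

Every unit gets Y=6 under the intervention. W values become -10, 20, -4, 8, -16, 32, 2, 26; E[W|do(Y=6)] = 7.25.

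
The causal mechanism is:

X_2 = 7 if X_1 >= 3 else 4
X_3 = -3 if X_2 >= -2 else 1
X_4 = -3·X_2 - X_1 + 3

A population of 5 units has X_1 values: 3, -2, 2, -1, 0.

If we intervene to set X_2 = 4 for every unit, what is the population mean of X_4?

The intervention sets X_2=4 in all 5 units regardless of X_1. Recomputing X_4 per unit gives -12, -7, -11, -8, -9; average -9.4.

-9.4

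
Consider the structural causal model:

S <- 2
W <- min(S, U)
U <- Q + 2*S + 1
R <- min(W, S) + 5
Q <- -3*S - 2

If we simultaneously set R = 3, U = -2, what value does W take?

Under do(R = 3, U = -2), each intervened variable's structural equation is replaced by its fixed value.
W = min(S, U)  [with S=2, U=-2]  = -2

-2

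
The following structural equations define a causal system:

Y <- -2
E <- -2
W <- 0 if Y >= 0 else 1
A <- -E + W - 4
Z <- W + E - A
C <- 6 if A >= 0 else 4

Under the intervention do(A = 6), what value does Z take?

-7

Intervening sets A = 6 and removes its equation (A <- -E + W - 4).
W = 0 if Y >= 0 else 1  [with Y=-2]  = 1
Z = W + E - A  [with W=1, E=-2, A=6]  = -7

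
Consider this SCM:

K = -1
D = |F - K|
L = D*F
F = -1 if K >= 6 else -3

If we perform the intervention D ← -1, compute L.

The intervention breaks the incoming arrows to D: D = |F - K| no longer applies, and D = -1.
F = -1 if K >= 6 else -3  [with K=-1]  = -3
L = D*F  [with D=-1, F=-3]  = 3

3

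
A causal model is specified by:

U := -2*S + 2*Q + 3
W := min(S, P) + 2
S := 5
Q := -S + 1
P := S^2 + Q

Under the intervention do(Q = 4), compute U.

Under do(Q=4), the mechanism Q := -S + 1 is discarded; Q is fixed at 4.
U = -2*S + 2*Q + 3  [with S=5, Q=4]  = 1

1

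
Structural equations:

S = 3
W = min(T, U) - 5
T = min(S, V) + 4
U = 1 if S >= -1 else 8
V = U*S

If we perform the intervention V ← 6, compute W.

do(V=6) replaces the equation V = U*S with the constant V = 6.
U = 1 if S >= -1 else 8  [with S=3]  = 1
T = min(S, V) + 4  [with S=3, V=6]  = 7
W = min(T, U) - 5  [with T=7, U=1]  = -4

-4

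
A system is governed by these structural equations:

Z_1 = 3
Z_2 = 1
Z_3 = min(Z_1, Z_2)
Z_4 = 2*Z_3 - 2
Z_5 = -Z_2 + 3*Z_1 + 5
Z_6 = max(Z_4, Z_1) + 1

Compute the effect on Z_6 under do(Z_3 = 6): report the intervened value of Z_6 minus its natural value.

7

The intervention breaks the incoming arrows to Z_3: Z_3 = min(Z_1, Z_2) no longer applies, and Z_3 = 6.
Z_4 = 2*Z_3 - 2  [with Z_3=6]  = 10
Z_6 = max(Z_4, Z_1) + 1  [with Z_4=10, Z_1=3]  = 11
Without intervention: Z_3 = min(Z_1, Z_2)  [with Z_1=3, Z_2=1]  = 1; Z_4 = 2*Z_3 - 2  [with Z_3=1]  = 0; Z_6 = max(Z_4, Z_1) + 1  [with Z_4=0, Z_1=3]  = 4.
Change = 11 − 4 = 7.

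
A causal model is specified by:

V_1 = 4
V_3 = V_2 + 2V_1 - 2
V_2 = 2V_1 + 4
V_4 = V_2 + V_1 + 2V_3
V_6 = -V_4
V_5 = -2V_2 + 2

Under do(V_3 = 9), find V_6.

-34

The intervention breaks the incoming arrows to V_3: V_3 = V_2 + 2V_1 - 2 no longer applies, and V_3 = 9.
V_2 = 2V_1 + 4  [with V_1=4]  = 12
V_4 = V_2 + V_1 + 2V_3  [with V_2=12, V_1=4, V_3=9]  = 34
V_6 = -V_4  [with V_4=34]  = -34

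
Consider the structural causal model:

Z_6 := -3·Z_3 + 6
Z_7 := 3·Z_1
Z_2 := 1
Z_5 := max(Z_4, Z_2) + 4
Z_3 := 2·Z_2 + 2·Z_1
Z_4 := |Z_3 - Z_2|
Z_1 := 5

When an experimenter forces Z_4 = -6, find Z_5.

Intervening sets Z_4 = -6 and removes its equation (Z_4 := |Z_3 - Z_2|).
Z_5 = max(Z_4, Z_2) + 4  [with Z_4=-6, Z_2=1]  = 5

5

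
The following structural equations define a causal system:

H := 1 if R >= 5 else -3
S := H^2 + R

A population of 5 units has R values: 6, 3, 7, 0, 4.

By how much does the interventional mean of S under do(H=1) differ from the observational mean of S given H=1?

do(H=1) breaks H's dependence on R. With H=1 fixed, S across the units is 7, 4, 8, 1, 5, mean 5.
Observing H=1 restricts to units where H's equation naturally yields 1: R ∈ {6, 7}. In that subpopulation S = 7, 8, mean 7.5.
Difference = 5 − 7.5 = -2.5.

-2.5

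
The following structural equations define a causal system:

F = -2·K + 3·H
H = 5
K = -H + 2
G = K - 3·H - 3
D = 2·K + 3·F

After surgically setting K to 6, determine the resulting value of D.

do(K=6) replaces the equation K = -H + 2 with the constant K = 6.
F = -2·K + 3·H  [with K=6, H=5]  = 3
D = 2·K + 3·F  [with K=6, F=3]  = 21

21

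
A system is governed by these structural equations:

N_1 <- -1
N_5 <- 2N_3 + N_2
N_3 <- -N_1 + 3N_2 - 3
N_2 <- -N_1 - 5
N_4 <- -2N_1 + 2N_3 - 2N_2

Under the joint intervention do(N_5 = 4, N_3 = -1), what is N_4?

Under do(N_5 = 4, N_3 = -1), each intervened variable's structural equation is replaced by its fixed value.
N_2 = -N_1 - 5  [with N_1=-1]  = -4
N_4 = -2N_1 + 2N_3 - 2N_2  [with N_1=-1, N_3=-1, N_2=-4]  = 8

8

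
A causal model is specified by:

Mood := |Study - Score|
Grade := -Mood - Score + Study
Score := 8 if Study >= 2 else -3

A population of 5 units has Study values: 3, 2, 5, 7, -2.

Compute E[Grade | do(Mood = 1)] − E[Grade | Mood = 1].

Every unit gets Mood=1 under the intervention. Grade values become -6, -7, -4, -2, 0; E[Grade|do(Mood=1)] = -3.8.
E[Grade|Mood=1] averages over only the 2 units with Mood=1 (Study = 7, -2): Grade = -2, 0, mean -1.
Difference = -3.8 − (-1) = -2.8.

-2.8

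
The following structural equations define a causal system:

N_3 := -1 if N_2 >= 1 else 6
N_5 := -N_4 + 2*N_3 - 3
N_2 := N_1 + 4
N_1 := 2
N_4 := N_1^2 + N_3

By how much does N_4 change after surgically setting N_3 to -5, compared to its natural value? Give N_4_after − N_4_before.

The intervention breaks the incoming arrows to N_3: N_3 := -1 if N_2 >= 1 else 6 no longer applies, and N_3 = -5.
N_4 = N_1^2 + N_3  [with N_1=2, N_3=-5]  = -1
Without intervention: N_2 = N_1 + 4  [with N_1=2]  = 6; N_3 = -1 if N_2 >= 1 else 6  [with N_2=6]  = -1; N_4 = N_1^2 + N_3  [with N_1=2, N_3=-1]  = 3.
Change = -1 − 3 = -4.

-4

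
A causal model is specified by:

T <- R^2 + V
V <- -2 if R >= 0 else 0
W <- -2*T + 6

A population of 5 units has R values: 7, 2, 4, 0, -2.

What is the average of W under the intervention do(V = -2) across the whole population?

-19.2

do(V=-2) breaks V's dependence on R. With V=-2 fixed, W across the units is -88, 2, -22, 10, 2, mean -19.2.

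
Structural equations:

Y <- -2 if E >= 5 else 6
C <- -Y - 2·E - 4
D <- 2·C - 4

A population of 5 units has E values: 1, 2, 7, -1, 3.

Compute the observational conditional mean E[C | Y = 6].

-12.5

E[C|Y=6] averages over only the 4 units with Y=6 (E = 1, 2, -1, 3): C = -12, -14, -8, -16, mean -12.5.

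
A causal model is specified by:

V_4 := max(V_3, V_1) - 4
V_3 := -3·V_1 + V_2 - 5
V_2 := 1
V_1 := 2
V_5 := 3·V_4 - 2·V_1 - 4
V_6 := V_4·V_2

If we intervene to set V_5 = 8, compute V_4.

-2

The intervention breaks the incoming arrows to V_5: V_5 := 3·V_4 - 2·V_1 - 4 no longer applies, and V_5 = 8.
Since V_4 is not a descendant of the intervened variable, it is unaffected.
V_3 = -3·V_1 + V_2 - 5  [with V_1=2, V_2=1]  = -10
V_4 = max(V_3, V_1) - 4  [with V_3=-10, V_1=2]  = -2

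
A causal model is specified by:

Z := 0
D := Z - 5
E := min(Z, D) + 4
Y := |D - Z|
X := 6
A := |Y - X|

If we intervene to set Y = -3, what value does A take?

Under do(Y=-3), the mechanism Y := |D - Z| is discarded; Y is fixed at -3.
A = |Y - X|  [with Y=-3, X=6]  = 9

9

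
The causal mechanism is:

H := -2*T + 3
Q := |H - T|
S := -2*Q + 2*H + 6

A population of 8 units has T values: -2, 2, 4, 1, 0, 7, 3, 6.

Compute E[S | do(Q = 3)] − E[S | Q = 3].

do(Q=3) breaks Q's dependence on T. With Q=3 fixed, S across the units is 14, -2, -10, 2, 6, -22, -6, -18, mean -4.5.
E[S|Q=3] averages over only the 2 units with Q=3 (T = 2, 0): S = -2, 6, mean 2.
Difference = -4.5 − 2 = -6.5.

-6.5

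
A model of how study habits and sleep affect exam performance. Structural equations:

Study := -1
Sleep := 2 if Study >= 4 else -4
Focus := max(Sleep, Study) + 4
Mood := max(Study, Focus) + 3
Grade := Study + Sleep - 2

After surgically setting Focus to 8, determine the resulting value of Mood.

11

The intervention breaks the incoming arrows to Focus: Focus := max(Sleep, Study) + 4 no longer applies, and Focus = 8.
Mood = max(Study, Focus) + 3  [with Study=-1, Focus=8]  = 11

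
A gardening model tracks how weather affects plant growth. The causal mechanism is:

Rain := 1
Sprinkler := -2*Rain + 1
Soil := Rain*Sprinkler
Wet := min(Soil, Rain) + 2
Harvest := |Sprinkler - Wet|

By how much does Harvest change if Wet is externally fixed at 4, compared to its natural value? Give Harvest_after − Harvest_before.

3

Intervening sets Wet = 4 and removes its equation (Wet := min(Soil, Rain) + 2).
Sprinkler = -2*Rain + 1  [with Rain=1]  = -1
Harvest = |Sprinkler - Wet|  [with Sprinkler=-1, Wet=4]  = 5
Without intervention: Sprinkler = -2*Rain + 1  [with Rain=1]  = -1; Soil = Rain*Sprinkler  [with Rain=1, Sprinkler=-1]  = -1; Wet = min(Soil, Rain) + 2  [with Soil=-1, Rain=1]  = 1; Harvest = |Sprinkler - Wet|  [with Sprinkler=-1, Wet=1]  = 2.
Change = 5 − 2 = 3.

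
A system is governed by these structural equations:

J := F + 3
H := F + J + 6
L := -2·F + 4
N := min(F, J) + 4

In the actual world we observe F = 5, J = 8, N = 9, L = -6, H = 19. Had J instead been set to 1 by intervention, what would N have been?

5

The intervention breaks the incoming arrows to J: J := F + 3 no longer applies, and J = 1.
N = min(F, J) + 4  [with F=5, J=1]  = 5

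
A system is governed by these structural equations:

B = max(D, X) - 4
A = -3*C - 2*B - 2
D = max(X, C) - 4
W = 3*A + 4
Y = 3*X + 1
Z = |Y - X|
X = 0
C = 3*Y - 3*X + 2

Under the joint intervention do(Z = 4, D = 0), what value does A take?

Setting Z = 4, D = 0 by intervention discards those variables' equations.
Y = 3*X + 1  [with X=0]  = 1
C = 3*Y - 3*X + 2  [with Y=1, X=0]  = 5
B = max(D, X) - 4  [with D=0, X=0]  = -4
A = -3*C - 2*B - 2  [with C=5, B=-4]  = -9

-9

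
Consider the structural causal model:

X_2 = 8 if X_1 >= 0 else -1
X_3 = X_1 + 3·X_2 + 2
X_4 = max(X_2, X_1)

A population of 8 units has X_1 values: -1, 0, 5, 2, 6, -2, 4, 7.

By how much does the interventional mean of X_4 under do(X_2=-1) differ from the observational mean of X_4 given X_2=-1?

Every unit gets X_2=-1 under the intervention. X_4 values become -1, 0, 5, 2, 6, -1, 4, 7; E[X_4|do(X_2=-1)] = 2.75.
E[X_4|X_2=-1] averages over only the 2 units with X_2=-1 (X_1 = -1, -2): X_4 = -1, -1, mean -1.
Difference = 2.75 − (-1) = 3.75.

3.75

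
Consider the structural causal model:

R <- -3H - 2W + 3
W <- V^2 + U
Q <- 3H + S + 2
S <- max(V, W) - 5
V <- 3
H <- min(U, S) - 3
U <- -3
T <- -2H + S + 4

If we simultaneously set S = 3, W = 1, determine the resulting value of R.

The joint intervention fixes S = 3, W = 1, removing each variable's own equation.
H = min(U, S) - 3  [with U=-3, S=3]  = -6
R = -3H - 2W + 3  [with H=-6, W=1]  = 19

19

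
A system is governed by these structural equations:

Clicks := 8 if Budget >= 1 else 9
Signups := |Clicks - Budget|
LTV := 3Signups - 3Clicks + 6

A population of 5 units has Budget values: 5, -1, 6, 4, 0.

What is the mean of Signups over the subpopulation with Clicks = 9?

Conditioning on Clicks=9 selects the 2 unit(s) with Budget ∈ {-1, 0}. Their Signups values: 10, 9. Mean = 9.5.

9.5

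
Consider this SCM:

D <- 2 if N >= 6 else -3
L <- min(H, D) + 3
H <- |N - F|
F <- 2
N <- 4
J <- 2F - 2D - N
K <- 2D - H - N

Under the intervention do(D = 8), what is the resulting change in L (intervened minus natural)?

The intervention breaks the incoming arrows to D: D <- 2 if N >= 6 else -3 no longer applies, and D = 8.
H = |N - F|  [with N=4, F=2]  = 2
L = min(H, D) + 3  [with H=2, D=8]  = 5
Without intervention: D = 2 if N >= 6 else -3  [with N=4]  = -3; H = |N - F|  [with N=4, F=2]  = 2; L = min(H, D) + 3  [with H=2, D=-3]  = 0.
Change = 5 − 0 = 5.

5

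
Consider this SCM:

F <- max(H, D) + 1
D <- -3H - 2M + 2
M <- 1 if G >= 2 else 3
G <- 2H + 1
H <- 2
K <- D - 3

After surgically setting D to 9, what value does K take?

Intervening sets D = 9 and removes its equation (D <- -3H - 2M + 2).
K = D - 3  [with D=9]  = 6

6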